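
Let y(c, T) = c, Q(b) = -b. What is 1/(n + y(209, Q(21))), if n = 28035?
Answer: 1/28244 ≈ 3.5406e-5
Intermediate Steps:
1/(n + y(209, Q(21))) = 1/(28035 + 209) = 1/28244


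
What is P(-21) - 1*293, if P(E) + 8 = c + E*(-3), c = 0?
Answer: -238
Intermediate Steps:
P(E) = -8 - 3*E (P(E) = -8 + (0 + E*(-3)) = -8 + (0 - 3*E) = -8 - 3*E)
P(-21) - 1*293 = (-8 - 3*(-21)) - 1*293 = (-8 + 63) - 293 = 55 - 293 = -238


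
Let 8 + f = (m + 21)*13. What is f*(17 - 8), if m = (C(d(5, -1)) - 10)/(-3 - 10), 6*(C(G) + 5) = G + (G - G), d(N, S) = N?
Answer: 5025/2 ≈ 2512.5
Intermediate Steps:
C(G) = -5 + G/6 (C(G) = -5 + (G + (G - G))/6 = -5 + (G + 0)/6 = -5 + G/6)
m = 85/78 (m = ((-5 + (⅙)*5) - 10)/(-3 - 10) = ((-5 + ⅚) - 10)/(-13) = (-25/6 - 10)*(-1/13) = -85/6*(-1/13) = 85/78 ≈ 1.0897)
f = 1675/6 (f = -8 + (85/78 + 21)*13 = -8 + (1723/78)*13 = -8 + 1723/6 = 1675/6 ≈ 279.17)
f*(17 - 8) = 1675*(17 - 8)/6 = (1675/6)*9 = 5025/2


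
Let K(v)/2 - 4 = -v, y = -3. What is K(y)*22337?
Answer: 312718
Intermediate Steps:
K(v) = 8 - 2*v (K(v) = 8 + 2*(-v) = 8 - 2*v)
K(y)*22337 = (8 - 2*(-3))*22337 = (8 + 6)*22337 = 14*22337 = 312718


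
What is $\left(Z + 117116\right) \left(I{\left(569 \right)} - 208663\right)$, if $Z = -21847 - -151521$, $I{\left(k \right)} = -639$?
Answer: $-51653640580$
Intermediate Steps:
$Z = 129674$ ($Z = -21847 + 151521 = 129674$)
$\left(Z + 117116\right) \left(I{\left(569 \right)} - 208663\right) = \left(129674 + 117116\right) \left(-639 - 208663\right) = 246790 \left(-209302\right) = -51653640580$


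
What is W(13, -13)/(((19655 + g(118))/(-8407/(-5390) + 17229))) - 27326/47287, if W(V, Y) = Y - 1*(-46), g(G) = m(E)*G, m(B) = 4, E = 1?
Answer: 614548629017/22207393810 ≈ 27.673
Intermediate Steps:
g(G) = 4*G
W(V, Y) = 46 + Y (W(V, Y) = Y + 46 = 46 + Y)
W(13, -13)/(((19655 + g(118))/(-8407/(-5390) + 17229))) - 27326/47287 = (46 - 13)/(((19655 + 4*118)/(-8407/(-5390) + 17229))) - 27326/47287 = 33/(((19655 + 472)/(-8407*(-1/5390) + 17229))) - 27326*1/47287 = 33/((20127/(1201/770 + 17229))) - 27326/47287 = 33/((20127/(13267531/770))) - 27326/47287 = 33/((20127*(770/13267531))) - 27326/47287 = 33/(15497790/13267531) - 27326/47287 = 33*(13267531/15497790) - 27326/47287 = 13267531/469630 - 27326/47287 = 614548629017/22207393810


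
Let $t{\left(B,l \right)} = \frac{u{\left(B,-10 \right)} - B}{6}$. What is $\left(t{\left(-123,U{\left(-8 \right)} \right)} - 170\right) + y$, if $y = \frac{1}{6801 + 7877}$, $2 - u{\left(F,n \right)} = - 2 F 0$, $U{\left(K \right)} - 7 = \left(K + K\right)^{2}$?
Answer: $- \frac{3284201}{22017} \approx -149.17$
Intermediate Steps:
$U{\left(K \right)} = 7 + 4 K^{2}$ ($U{\left(K \right)} = 7 + \left(K + K\right)^{2} = 7 + \left(2 K\right)^{2} = 7 + 4 K^{2}$)
$u{\left(F,n \right)} = 2$ ($u{\left(F,n \right)} = 2 - - 2 F 0 = 2 - 0 = 2 + 0 = 2$)
$y = \frac{1}{14678} \approx 6.8129 \cdot 10^{-5}$
$t{\left(B,l \right)} = \frac{1}{3} - \frac{B}{6}$ ($t{\left(B,l \right)} = \frac{2 - B}{6} = \left(2 - B\right) \frac{1}{6} = \frac{1}{3} - \frac{B}{6}$)
$\left(t{\left(-123,U{\left(-8 \right)} \right)} - 170\right) + y = \left(\left(\frac{1}{3} - - \frac{41}{2}\right) - 170\right) + \frac{1}{14678} = \left(\left(\frac{1}{3} + \frac{41}{2}\right) - 170\right) + \frac{1}{14678} = \left(\frac{125}{6} - 170\right) + \frac{1}{14678} = - \frac{895}{6} + \frac{1}{14678} = - \frac{3284201}{22017}$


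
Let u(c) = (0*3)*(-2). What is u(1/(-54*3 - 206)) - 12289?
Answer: -12289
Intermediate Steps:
u(c) = 0 (u(c) = 0*(-2) = 0)
u(1/(-54*3 - 206)) - 12289 = 0 - 12289 = -12289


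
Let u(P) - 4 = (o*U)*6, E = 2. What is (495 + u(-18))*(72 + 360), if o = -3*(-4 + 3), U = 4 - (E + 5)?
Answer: 192240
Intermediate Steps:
U = -3 (U = 4 - (2 + 5) = 4 - 1*7 = 4 - 7 = -3)
o = 3 (o = -3*(-1) = 3)
u(P) = -50 (u(P) = 4 + (3*(-3))*6 = 4 - 9*6 = 4 - 54 = -50)
(495 + u(-18))*(72 + 360) = (495 - 50)*(72 + 360) = 445*432 = 192240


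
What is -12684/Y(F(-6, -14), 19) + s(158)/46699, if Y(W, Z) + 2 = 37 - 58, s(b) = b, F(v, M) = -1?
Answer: 592333750/1074077 ≈ 551.48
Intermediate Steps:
Y(W, Z) = -23 (Y(W, Z) = -2 + (37 - 58) = -2 - 21 = -23)
-12684/Y(F(-6, -14), 19) + s(158)/46699 = -12684/(-23) + 158/46699 = -12684*(-1/23) + 158*(1/46699) = 12684/23 + 158/46699 = 592333750/1074077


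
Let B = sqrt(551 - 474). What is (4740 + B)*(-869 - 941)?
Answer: -8579400 - 1810*sqrt(77) ≈ -8.5953e+6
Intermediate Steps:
B = sqrt(77) ≈ 8.7750
(4740 + B)*(-869 - 941) = (4740 + sqrt(77))*(-869 - 941) = (4740 + sqrt(77))*(-1810) = -8579400 - 1810*sqrt(77)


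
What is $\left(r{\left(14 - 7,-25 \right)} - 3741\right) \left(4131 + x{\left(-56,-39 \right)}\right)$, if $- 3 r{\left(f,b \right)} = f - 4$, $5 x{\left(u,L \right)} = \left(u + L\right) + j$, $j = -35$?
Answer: $-15360910$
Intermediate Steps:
$x{\left(u,L \right)} = -7 + \frac{L}{5} + \frac{u}{5}$ ($x{\left(u,L \right)} = \frac{\left(u + L\right) - 35}{5} = \frac{\left(L + u\right) - 35}{5} = \frac{-35 + L + u}{5} = -7 + \frac{L}{5} + \frac{u}{5}$)
$r{\left(f,b \right)} = \frac{4}{3} - \frac{f}{3}$ ($r{\left(f,b \right)} = - \frac{f - 4}{3} = - \frac{-4 + f}{3} = \frac{4}{3} - \frac{f}{3}$)
$\left(r{\left(14 - 7,-25 \right)} - 3741\right) \left(4131 + x{\left(-56,-39 \right)}\right) = \left(\left(\frac{4}{3} - \frac{14 - 7}{3}\right) - 3741\right) \left(4131 + \left(-7 + \frac{1}{5} \left(-39\right) + \frac{1}{5} \left(-56\right)\right)\right) = \left(\left(\frac{4}{3} - \frac{7}{3}\right) - 3741\right) \left(4131 - 26\right) = \left(-1 - 3741\right) 4105 = \left(-3742\right) 4105 = -15360910$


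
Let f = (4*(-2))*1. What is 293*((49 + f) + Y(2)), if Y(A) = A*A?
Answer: 13185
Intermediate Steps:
f = -8 (f = -8*1 = -8)
Y(A) = A**2
293*((49 + f) + Y(2)) = 293*((49 - 8) + 2**2) = 293*(41 + 4) = 293*45 = 13185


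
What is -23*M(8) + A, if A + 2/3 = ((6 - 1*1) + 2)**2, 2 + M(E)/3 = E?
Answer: -1097/3 ≈ -365.67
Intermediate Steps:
M(E) = -6 + 3*E
A = 145/3 (A = -2/3 + ((6 - 1*1) + 2)**2 = -2/3 + ((6 - 1) + 2)**2 = -2/3 + (5 + 2)**2 = -2/3 + 7**2 = -2/3 + 49 = 145/3 ≈ 48.333)
-23*M(8) + A = -23*(-6 + 3*8) + 145/3 = -23*(-6 + 24) + 145/3 = -23*18 + 145/3 = -414 + 145/3 = -1097/3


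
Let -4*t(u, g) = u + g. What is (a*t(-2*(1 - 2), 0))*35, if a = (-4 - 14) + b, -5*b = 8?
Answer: 343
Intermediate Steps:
b = -8/5 (b = -1/5*8 = -8/5 ≈ -1.6000)
t(u, g) = -g/4 - u/4 (t(u, g) = -(u + g)/4 = -(g + u)/4 = -g/4 - u/4)
a = -98/5 (a = (-4 - 14) - 8/5 = -18 - 8/5 = -98/5 ≈ -19.600)
(a*t(-2*(1 - 2), 0))*35 = -98*(-1/4*0 - (-1)*(1 - 2)/2)/5*35 = -98*(0 - (-1)*(-1)/2)/5*35 = -98*(0 - 1/4*2)/5*35 = -98*(0 - 1/2)/5*35 = -98/5*(-1/2)*35 = (49/5)*35 = 343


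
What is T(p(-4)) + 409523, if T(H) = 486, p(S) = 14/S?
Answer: 410009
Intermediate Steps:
T(p(-4)) + 409523 = 486 + 409523 = 410009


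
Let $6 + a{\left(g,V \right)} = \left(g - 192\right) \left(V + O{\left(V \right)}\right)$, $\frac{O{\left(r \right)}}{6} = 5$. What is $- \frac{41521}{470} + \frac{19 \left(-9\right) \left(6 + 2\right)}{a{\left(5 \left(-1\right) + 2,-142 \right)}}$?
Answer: $- \frac{50400693}{570110} \approx -88.405$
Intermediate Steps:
$O{\left(r \right)} = 30$ ($O{\left(r \right)} = 6 \cdot 5 = 30$)
$a{\left(g,V \right)} = -6 + \left(-192 + g\right) \left(30 + V\right)$ ($a{\left(g,V \right)} = -6 + \left(g - 192\right) \left(V + 30\right) = -6 + \left(-192 + g\right) \left(30 + V\right)$)
$- \frac{41521}{470} + \frac{19 \left(-9\right) \left(6 + 2\right)}{a{\left(5 \left(-1\right) + 2,-142 \right)}} = - \frac{41521}{470} + \frac{19 \left(-9\right) \left(6 + 2\right)}{-5766 - -27264 + 30 \left(5 \left(-1\right) + 2\right) - 142 \left(5 \left(-1\right) + 2\right)} = \left(-41521\right) \frac{1}{470} + \frac{\left(-171\right) 8}{-5766 + 27264 + 30 \left(-5 + 2\right) - 142 \left(-5 + 2\right)} = - \frac{41521}{470} - \frac{1368}{-5766 + 27264 + 30 \left(-3\right) - -426} = - \frac{41521}{470} - \frac{1368}{-5766 + 27264 - 90 + 426} = - \frac{41521}{470} - \frac{1368}{21834} = - \frac{41521}{470} - \frac{76}{1213} = - \frac{50400693}{570110}$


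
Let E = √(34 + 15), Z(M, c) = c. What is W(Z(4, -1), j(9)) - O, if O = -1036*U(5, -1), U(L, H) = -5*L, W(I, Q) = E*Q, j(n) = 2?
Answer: -25886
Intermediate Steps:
E = 7 (E = √49 = 7)
W(I, Q) = 7*Q
O = 25900 (O = -1036*(-5*5) = -1036*(-25) = -1*(-25900) = 25900)
W(Z(4, -1), j(9)) - O = 7*2 - 1*25900 = 14 - 25900 = -25886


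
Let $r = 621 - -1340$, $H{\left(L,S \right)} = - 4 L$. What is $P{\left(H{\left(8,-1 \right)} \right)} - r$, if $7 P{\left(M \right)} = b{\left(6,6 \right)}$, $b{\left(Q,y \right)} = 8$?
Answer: $- \frac{13719}{7} \approx -1959.9$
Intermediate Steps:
$P{\left(M \right)} = \frac{8}{7}$ ($P{\left(M \right)} = \frac{1}{7} \cdot 8 = \frac{8}{7}$)
$r = 1961$ ($r = 621 + 1340 = 1961$)
$P{\left(H{\left(8,-1 \right)} \right)} - r = \frac{8}{7} - 1961 = - \frac{13719}{7}$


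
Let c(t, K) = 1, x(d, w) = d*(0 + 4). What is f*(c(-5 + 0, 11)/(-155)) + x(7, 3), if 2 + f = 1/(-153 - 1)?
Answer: 668669/23870 ≈ 28.013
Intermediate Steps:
x(d, w) = 4*d (x(d, w) = d*4 = 4*d)
f = -309/154 (f = -2 + 1/(-153 - 1) = -2 + 1/(-154) = -2 - 1/154 = -309/154 ≈ -2.0065)
f*(c(-5 + 0, 11)/(-155)) + x(7, 3) = -309/(154*(-155)) + 4*7 = -309*(-1)/(154*155) + 28 = -309/154*(-1/155) + 28 = 309/23870 + 28 = 668669/23870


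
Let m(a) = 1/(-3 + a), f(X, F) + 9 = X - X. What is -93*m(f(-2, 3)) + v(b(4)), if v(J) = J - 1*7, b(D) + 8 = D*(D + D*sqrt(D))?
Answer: 163/4 ≈ 40.750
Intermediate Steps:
f(X, F) = -9 (f(X, F) = -9 + (X - X) = -9 + 0 = -9)
b(D) = -8 + D*(D + D**(3/2)) (b(D) = -8 + D*(D + D*sqrt(D)) = -8 + D*(D + D**(3/2)))
v(J) = -7 + J (v(J) = J - 7 = -7 + J)
-93*m(f(-2, 3)) + v(b(4)) = -93/(-3 - 9) + (-7 + (-8 + 4**2 + 4**(5/2))) = -93/(-12) + (-7 + (-8 + 16 + 32)) = -93*(-1/12) + (-7 + 40) = 31/4 + 33 = 163/4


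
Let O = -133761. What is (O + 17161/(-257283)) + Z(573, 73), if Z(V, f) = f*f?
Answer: -33043387417/257283 ≈ -1.2843e+5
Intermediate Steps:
Z(V, f) = f**2
(O + 17161/(-257283)) + Z(573, 73) = (-133761 + 17161/(-257283)) + 73**2 = (-133761 + 17161*(-1/257283)) + 5329 = (-133761 - 17161/257283) + 5329 = -34414448524/257283 + 5329 = -33043387417/257283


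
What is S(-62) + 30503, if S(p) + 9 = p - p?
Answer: 30494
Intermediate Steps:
S(p) = -9 (S(p) = -9 + (p - p) = -9 + 0 = -9)
S(-62) + 30503 = -9 + 30503 = 30494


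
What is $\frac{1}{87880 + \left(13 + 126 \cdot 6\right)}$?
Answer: $\frac{1}{88649} \approx 1.128 \cdot 10^{-5}$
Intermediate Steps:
$\frac{1}{87880 + \left(13 + 126 \cdot 6\right)} = \frac{1}{87880 + \left(13 + 756\right)} = \frac{1}{87880 + 769} = \frac{1}{88649}$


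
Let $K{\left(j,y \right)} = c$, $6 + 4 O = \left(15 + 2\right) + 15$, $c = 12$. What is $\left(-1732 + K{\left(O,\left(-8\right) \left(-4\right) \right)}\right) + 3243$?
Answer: $1523$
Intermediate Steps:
$O = \frac{13}{2}$ ($O = - \frac{3}{2} + \frac{\left(15 + 2\right) + 15}{4} = - \frac{3}{2} + \frac{17 + 15}{4} = - \frac{3}{2} + \frac{1}{4} \cdot 32 = - \frac{3}{2} + 8 = \frac{13}{2} \approx 6.5$)
$K{\left(j,y \right)} = 12$
$\left(-1732 + K{\left(O,\left(-8\right) \left(-4\right) \right)}\right) + 3243 = \left(-1732 + 12\right) + 3243 = -1720 + 3243 = 1523$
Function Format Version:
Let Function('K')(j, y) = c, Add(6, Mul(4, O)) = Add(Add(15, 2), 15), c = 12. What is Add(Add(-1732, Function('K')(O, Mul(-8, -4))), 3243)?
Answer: 1523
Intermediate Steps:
O = Rational(13, 2) (O = Add(Rational(-3, 2), Mul(Rational(1, 4), Add(Add(15, 2), 15))) = Add(Rational(-3, 2), Mul(Rational(1, 4), Add(17, 15))) = Add(Rational(-3, 2), Mul(Rational(1, 4), 32)) = Add(Rational(-3, 2), 8) = Rational(13, 2) ≈ 6.5000)
Function('K')(j, y) = 12
Add(Add(-1732, Function('K')(O, Mul(-8, -4))), 3243) = Add(Add(-1732, 12), 3243) = Add(-1720, 3243) = 1523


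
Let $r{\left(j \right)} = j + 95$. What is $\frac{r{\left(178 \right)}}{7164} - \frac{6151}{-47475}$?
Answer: $\frac{6336271}{37790100} \approx 0.16767$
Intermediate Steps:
$r{\left(j \right)} = 95 + j$
$\frac{r{\left(178 \right)}}{7164} - \frac{6151}{-47475} = \frac{95 + 178}{7164} - \frac{6151}{-47475} = 273 \cdot \frac{1}{7164} - - \frac{6151}{47475} = \frac{91}{2388} + \frac{6151}{47475} = \frac{6336271}{37790100}$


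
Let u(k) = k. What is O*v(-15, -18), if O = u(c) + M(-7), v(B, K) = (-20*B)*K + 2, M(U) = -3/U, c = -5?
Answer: 172736/7 ≈ 24677.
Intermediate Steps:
v(B, K) = 2 - 20*B*K (v(B, K) = -20*B*K + 2 = 2 - 20*B*K)
O = -32/7 (O = -5 - 3/(-7) = -5 - 3*(-⅐) = -5 + 3/7 = -32/7 ≈ -4.5714)
O*v(-15, -18) = -32*(2 - 20*(-15)*(-18))/7 = -32*(2 - 5400)/7 = -32/7*(-5398) = 172736/7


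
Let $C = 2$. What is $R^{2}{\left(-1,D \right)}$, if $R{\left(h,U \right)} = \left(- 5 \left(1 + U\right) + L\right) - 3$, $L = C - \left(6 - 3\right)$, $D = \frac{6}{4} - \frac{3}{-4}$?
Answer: $\frac{6561}{16} \approx 410.06$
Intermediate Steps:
$D = \frac{9}{4}$ ($D = 6 \cdot \frac{1}{4} - - \frac{3}{4} = \frac{3}{2} + \frac{3}{4} = \frac{9}{4} \approx 2.25$)
$L = -1$ ($L = 2 - \left(6 - 3\right) = 2 - 3 = -1$)
$R{\left(h,U \right)} = -9 - 5 U$ ($R{\left(h,U \right)} = \left(- 5 \left(1 + U\right) - 1\right) - 3 = \left(\left(-5 - 5 U\right) - 1\right) - 3 = \left(-6 - 5 U\right) - 3 = -9 - 5 U$)
$R^{2}{\left(-1,D \right)} = \left(-9 - \frac{45}{4}\right)^{2} = \left(- \frac{81}{4}\right)^{2} = \frac{6561}{16}$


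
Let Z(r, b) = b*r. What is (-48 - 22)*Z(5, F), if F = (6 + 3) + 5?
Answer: -4900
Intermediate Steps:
F = 14 (F = 9 + 5 = 14)
(-48 - 22)*Z(5, F) = (-48 - 22)*(14*5) = -70*70 = -4900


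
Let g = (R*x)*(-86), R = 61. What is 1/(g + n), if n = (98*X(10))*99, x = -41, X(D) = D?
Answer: 1/312106 ≈ 3.2040e-6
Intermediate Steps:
n = 97020 (n = (98*10)*99 = 980*99 = 97020)
g = 215086 (g = (61*(-41))*(-86) = -2501*(-86) = 215086)
1/(g + n) = 1/(215086 + 97020) = 1/312106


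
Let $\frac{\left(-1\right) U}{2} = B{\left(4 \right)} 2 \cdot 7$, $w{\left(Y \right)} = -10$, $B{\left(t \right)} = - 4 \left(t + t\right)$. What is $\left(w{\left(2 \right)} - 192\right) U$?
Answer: $-180992$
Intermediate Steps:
$B{\left(t \right)} = - 8 t$ ($B{\left(t \right)} = - 4 \cdot 2 t = - 8 t$)
$U = 896$ ($U = - 2 \left(-8\right) 4 \cdot 2 \cdot 7 = - 2 \left(-32\right) 2 \cdot 7 = - 2 \left(\left(-64\right) 7\right) = \left(-2\right) \left(-448\right) = 896$)
$\left(w{\left(2 \right)} - 192\right) U = \left(-10 - 192\right) 896 = \left(-202\right) 896 = -180992$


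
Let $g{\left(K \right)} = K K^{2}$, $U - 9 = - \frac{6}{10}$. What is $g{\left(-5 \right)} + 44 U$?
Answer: $\frac{1223}{5} \approx 244.6$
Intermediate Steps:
$U = \frac{42}{5}$ ($U = 9 - \frac{6}{10} = 9 - \frac{3}{5} = \frac{42}{5} \approx 8.4$)
$g{\left(K \right)} = K^{3}$
$g{\left(-5 \right)} + 44 U = \left(-5\right)^{3} + 44 \cdot \frac{42}{5} = -125 + \frac{1848}{5} = \frac{1223}{5}$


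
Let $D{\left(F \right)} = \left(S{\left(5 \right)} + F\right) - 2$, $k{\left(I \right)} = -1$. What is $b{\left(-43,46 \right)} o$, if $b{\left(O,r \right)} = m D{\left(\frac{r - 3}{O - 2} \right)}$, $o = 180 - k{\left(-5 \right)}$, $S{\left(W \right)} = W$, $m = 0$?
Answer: $0$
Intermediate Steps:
$o = 181$ ($o = 180 - -1 = 180 + 1 = 181$)
$D{\left(F \right)} = 3 + F$ ($D{\left(F \right)} = \left(5 + F\right) - 2 = 3 + F$)
$b{\left(O,r \right)} = 0$ ($b{\left(O,r \right)} = 0 \left(3 + \frac{r - 3}{O - 2}\right) = 0 \left(3 + \frac{-3 + r}{-2 + O}\right) = 0$)
$b{\left(-43,46 \right)} o = 0 \cdot 181 = 0$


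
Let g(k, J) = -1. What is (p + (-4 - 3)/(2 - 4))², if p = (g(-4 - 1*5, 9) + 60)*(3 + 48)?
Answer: 36300625/4 ≈ 9.0752e+6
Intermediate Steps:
p = 3009 (p = (-1 + 60)*(3 + 48) = 59*51 = 3009)
(p + (-4 - 3)/(2 - 4))² = (3009 + (-4 - 3)/(2 - 4))² = (3009 - 7/(-2))² = (3009 - 7*(-½))² = (3009 + 7/2)² = (6025/2)² = 36300625/4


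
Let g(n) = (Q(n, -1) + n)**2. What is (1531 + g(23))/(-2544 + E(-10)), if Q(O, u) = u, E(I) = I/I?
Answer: -2015/2543 ≈ -0.79237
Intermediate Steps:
E(I) = 1
g(n) = (-1 + n)**2
(1531 + g(23))/(-2544 + E(-10)) = (1531 + (-1 + 23)**2)/(-2544 + 1) = (1531 + 22**2)/(-2543) = (1531 + 484)*(-1/2543) = 2015*(-1/2543) = -2015/2543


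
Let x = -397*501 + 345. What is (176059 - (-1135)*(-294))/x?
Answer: 157631/198552 ≈ 0.79390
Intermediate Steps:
x = -198552 (x = -198897 + 345 = -198552)
(176059 - (-1135)*(-294))/x = (176059 - (-1135)*(-294))/(-198552) = (176059 - 1*333690)*(-1/198552) = (176059 - 333690)*(-1/198552) = -157631*(-1/198552) = 157631/198552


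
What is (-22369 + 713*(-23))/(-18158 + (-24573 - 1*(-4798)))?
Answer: 38768/37933 ≈ 1.0220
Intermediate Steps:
(-22369 + 713*(-23))/(-18158 + (-24573 - 1*(-4798))) = (-22369 - 16399)/(-18158 + (-24573 + 4798)) = -38768/(-18158 - 19775) = -38768/(-37933) = -38768*(-1/37933) = 38768/37933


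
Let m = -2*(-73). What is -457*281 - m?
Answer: -128563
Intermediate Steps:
m = 146
-457*281 - m = -457*281 - 1*146 = -128417 - 146 = -128563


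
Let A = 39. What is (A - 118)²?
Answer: 6241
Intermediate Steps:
(A - 118)² = (39 - 118)² = (-79)² = 6241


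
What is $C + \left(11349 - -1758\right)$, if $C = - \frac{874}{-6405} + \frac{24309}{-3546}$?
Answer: $\frac{33059476441}{2523570} \approx 13100.0$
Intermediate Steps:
$C = - \frac{16955549}{2523570}$ ($C = \left(-874\right) \left(- \frac{1}{6405}\right) + 24309 \left(- \frac{1}{3546}\right) = \frac{874}{6405} - \frac{2701}{394} = - \frac{16955549}{2523570} \approx -6.7189$)
$C + \left(11349 - -1758\right) = - \frac{16955549}{2523570} + \left(11349 - -1758\right) = - \frac{16955549}{2523570} + \left(11349 + 1758\right) = - \frac{16955549}{2523570} + 13107 = \frac{33059476441}{2523570}$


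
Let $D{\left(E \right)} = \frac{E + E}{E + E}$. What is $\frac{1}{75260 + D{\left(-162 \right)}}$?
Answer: $\frac{1}{75261} \approx 1.3287 \cdot 10^{-5}$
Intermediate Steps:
$D{\left(E \right)} = 1$ ($D{\left(E \right)} = \frac{2 E}{2 E} = 2 E \frac{1}{2 E} = 1$)
$\frac{1}{75260 + D{\left(-162 \right)}} = \frac{1}{75260 + 1} = \frac{1}{75261}$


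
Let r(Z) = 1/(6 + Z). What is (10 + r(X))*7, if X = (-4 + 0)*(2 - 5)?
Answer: 1267/18 ≈ 70.389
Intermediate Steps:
X = 12 (X = -4*(-3) = 12)
(10 + r(X))*7 = (10 + 1/(6 + 12))*7 = (10 + 1/18)*7 = (181/18)*7 = 1267/18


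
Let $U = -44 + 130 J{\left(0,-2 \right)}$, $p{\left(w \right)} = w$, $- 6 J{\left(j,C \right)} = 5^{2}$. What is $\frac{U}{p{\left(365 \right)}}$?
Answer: $- \frac{1757}{1095} \approx -1.6046$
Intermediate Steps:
$J{\left(j,C \right)} = - \frac{25}{6}$ ($J{\left(j,C \right)} = - \frac{5^{2}}{6} = \left(- \frac{1}{6}\right) 25 = - \frac{25}{6}$)
$U = - \frac{1757}{3}$ ($U = -44 + 130 \left(- \frac{25}{6}\right) = -44 - \frac{1625}{3} = - \frac{1757}{3} \approx -585.67$)
$\frac{U}{p{\left(365 \right)}} = - \frac{1757}{3 \cdot 365} = \left(- \frac{1757}{3}\right) \frac{1}{365} = - \frac{1757}{1095}$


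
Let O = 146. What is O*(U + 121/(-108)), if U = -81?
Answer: -647437/54 ≈ -11990.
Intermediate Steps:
O*(U + 121/(-108)) = 146*(-81 + 121/(-108)) = 146*(-81 + 121*(-1/108)) = 146*(-81 - 121/108) = 146*(-8869/108) = -647437/54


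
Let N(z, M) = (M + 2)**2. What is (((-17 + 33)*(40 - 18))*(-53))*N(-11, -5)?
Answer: -167904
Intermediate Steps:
N(z, M) = (2 + M)**2
(((-17 + 33)*(40 - 18))*(-53))*N(-11, -5) = (((-17 + 33)*(40 - 18))*(-53))*(2 - 5)**2 = ((16*22)*(-53))*(-3)**2 = (352*(-53))*9 = -18656*9 = -167904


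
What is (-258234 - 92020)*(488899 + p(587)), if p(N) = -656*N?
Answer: -36365822058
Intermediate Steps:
(-258234 - 92020)*(488899 + p(587)) = (-258234 - 92020)*(488899 - 656*587) = -350254*(488899 - 385072) = -350254*103827 = -36365822058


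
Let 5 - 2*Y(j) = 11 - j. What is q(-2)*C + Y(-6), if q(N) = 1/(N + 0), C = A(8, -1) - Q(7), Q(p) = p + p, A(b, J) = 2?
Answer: 0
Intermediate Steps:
Y(j) = -3 + j/2 (Y(j) = 5/2 - (11 - j)/2 = 5/2 + (-11/2 + j/2) = -3 + j/2)
Q(p) = 2*p
C = -12 (C = 2 - 2*7 = 2 - 1*14 = 2 - 14 = -12)
q(N) = 1/N
q(-2)*C + Y(-6) = -12/(-2) + (-3 + (½)*(-6)) = -½*(-12) + (-3 - 3) = 6 - 6 = 0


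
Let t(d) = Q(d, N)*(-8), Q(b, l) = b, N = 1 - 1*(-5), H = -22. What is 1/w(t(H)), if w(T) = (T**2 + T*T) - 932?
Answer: 1/61020 ≈ 1.6388e-5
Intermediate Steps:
N = 6 (N = 1 + 5 = 6)
t(d) = -8*d (t(d) = d*(-8) = -8*d)
w(T) = -932 + 2*T**2 (w(T) = (T**2 + T**2) - 932 = 2*T**2 - 932 = -932 + 2*T**2)
1/w(t(H)) = 1/(-932 + 2*(-8*(-22))**2) = 1/(-932 + 2*176**2) = 1/(-932 + 2*30976) = 1/(-932 + 61952) = 1/61020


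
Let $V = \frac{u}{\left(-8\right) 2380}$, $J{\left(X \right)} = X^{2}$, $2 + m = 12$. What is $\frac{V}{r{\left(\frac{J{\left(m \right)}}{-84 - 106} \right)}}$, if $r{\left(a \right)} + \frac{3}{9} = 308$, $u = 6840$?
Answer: $- \frac{513}{439348} \approx -0.0011676$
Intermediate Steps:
$m = 10$ ($m = -2 + 12 = 10$)
$r{\left(a \right)} = \frac{923}{3}$ ($r{\left(a \right)} = - \frac{1}{3} + 308 = \frac{923}{3}$)
$V = - \frac{171}{476}$ ($V = \frac{6840}{\left(-8\right) 2380} = \frac{6840}{-19040} = 6840 \left(- \frac{1}{19040}\right) = - \frac{171}{476} \approx -0.35924$)
$\frac{V}{r{\left(\frac{J{\left(m \right)}}{-84 - 106} \right)}} = - \frac{171}{476 \cdot \frac{923}{3}} = \left(- \frac{171}{476}\right) \frac{3}{923} = - \frac{513}{439348}$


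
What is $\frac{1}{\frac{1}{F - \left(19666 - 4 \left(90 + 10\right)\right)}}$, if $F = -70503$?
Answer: $-89769$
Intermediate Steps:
$\frac{1}{\frac{1}{F - \left(19666 - 4 \left(90 + 10\right)\right)}} = \frac{1}{\frac{1}{-70503 - \left(19666 - 4 \left(90 + 10\right)\right)}} = \frac{1}{\frac{1}{-70503 + \left(-19666 + 4 \cdot 100\right)}} = \frac{1}{\frac{1}{-70503 + \left(-19666 + 400\right)}} = \frac{1}{\frac{1}{-70503 - 19266}} = \frac{1}{\frac{1}{-89769}} = \frac{1}{- \frac{1}{89769}} = -89769$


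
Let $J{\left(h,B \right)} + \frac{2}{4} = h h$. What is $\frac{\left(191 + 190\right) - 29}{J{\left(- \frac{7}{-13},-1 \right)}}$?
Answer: $- \frac{118976}{71} \approx -1675.7$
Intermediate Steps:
$J{\left(h,B \right)} = - \frac{1}{2} + h^{2}$ ($J{\left(h,B \right)} = - \frac{1}{2} + h h = - \frac{1}{2} + h^{2}$)
$\frac{\left(191 + 190\right) - 29}{J{\left(- \frac{7}{-13},-1 \right)}} = \frac{\left(191 + 190\right) - 29}{- \frac{1}{2} + \left(- \frac{7}{-13}\right)^{2}} = \frac{381 - 29}{- \frac{1}{2} + \left(\left(-7\right) \left(- \frac{1}{13}\right)\right)^{2}} = \frac{352}{- \frac{1}{2} + \left(\frac{7}{13}\right)^{2}} = \frac{352}{- \frac{1}{2} + \frac{49}{169}} = \frac{352}{- \frac{71}{338}} = 352 \left(- \frac{338}{71}\right) = - \frac{118976}{71}$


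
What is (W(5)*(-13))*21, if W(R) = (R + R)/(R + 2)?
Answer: -390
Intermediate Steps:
W(R) = 2*R/(2 + R) (W(R) = (2*R)/(2 + R) = 2*R/(2 + R))
(W(5)*(-13))*21 = ((2*5/(2 + 5))*(-13))*21 = ((2*5/7)*(-13))*21 = ((2*5*(1/7))*(-13))*21 = ((10/7)*(-13))*21 = -130/7*21 = -390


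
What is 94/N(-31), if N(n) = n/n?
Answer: 94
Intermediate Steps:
N(n) = 1
94/N(-31) = 94/1 = 94*1 = 94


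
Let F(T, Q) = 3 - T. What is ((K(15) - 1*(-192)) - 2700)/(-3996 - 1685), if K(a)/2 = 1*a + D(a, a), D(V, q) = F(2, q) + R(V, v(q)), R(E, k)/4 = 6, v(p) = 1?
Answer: 2428/5681 ≈ 0.42739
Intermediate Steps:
R(E, k) = 24 (R(E, k) = 4*6 = 24)
D(V, q) = 25 (D(V, q) = (3 - 1*2) + 24 = (3 - 2) + 24 = 1 + 24 = 25)
K(a) = 50 + 2*a (K(a) = 2*(1*a + 25) = 2*(a + 25) = 2*(25 + a) = 50 + 2*a)
((K(15) - 1*(-192)) - 2700)/(-3996 - 1685) = (((50 + 2*15) - 1*(-192)) - 2700)/(-3996 - 1685) = (((50 + 30) + 192) - 2700)/(-5681) = ((80 + 192) - 2700)*(-1/5681) = (272 - 2700)*(-1/5681) = -2428*(-1/5681) = 2428/5681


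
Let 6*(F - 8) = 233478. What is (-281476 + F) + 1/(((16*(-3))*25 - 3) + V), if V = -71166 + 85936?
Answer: -3290743684/13567 ≈ -2.4256e+5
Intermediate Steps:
F = 38921 (F = 8 + (1/6)*233478 = 8 + 38913 = 38921)
V = 14770
(-281476 + F) + 1/(((16*(-3))*25 - 3) + V) = (-281476 + 38921) + 1/(((16*(-3))*25 - 3) + 14770) = -242555 + 1/((-48*25 - 3) + 14770) = -242555 + 1/((-1200 - 3) + 14770) = -242555 + 1/(-1203 + 14770) = -242555 + 1/13567 = -3290743684/13567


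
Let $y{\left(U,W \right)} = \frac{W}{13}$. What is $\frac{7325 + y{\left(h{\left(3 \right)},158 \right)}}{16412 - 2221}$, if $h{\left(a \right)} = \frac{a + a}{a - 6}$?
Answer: $\frac{95383}{184483} \approx 0.51703$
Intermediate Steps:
$h{\left(a \right)} = \frac{2 a}{-6 + a}$
$y{\left(U,W \right)} = \frac{W}{13}$ ($y{\left(U,W \right)} = W \frac{1}{13} = \frac{W}{13}$)
$\frac{7325 + y{\left(h{\left(3 \right)},158 \right)}}{16412 - 2221} = \frac{7325 + \frac{1}{13} \cdot 158}{16412 - 2221} = \frac{7325 + \frac{158}{13}}{14191} = \frac{95383}{13} \cdot \frac{1}{14191} = \frac{95383}{184483}$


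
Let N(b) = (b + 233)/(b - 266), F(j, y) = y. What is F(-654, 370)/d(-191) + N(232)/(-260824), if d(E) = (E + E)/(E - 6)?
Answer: 323194931935/1693791056 ≈ 190.81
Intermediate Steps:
d(E) = 2*E/(-6 + E) (d(E) = (2*E)/(-6 + E) = 2*E/(-6 + E))
N(b) = (233 + b)/(-266 + b)
F(-654, 370)/d(-191) + N(232)/(-260824) = 370/((2*(-191)/(-6 - 191))) + ((233 + 232)/(-266 + 232))/(-260824) = 370/((2*(-191)/(-197))) + (465/(-34))*(-1/260824) = 370/((2*(-191)*(-1/197))) - 1/34*465*(-1/260824) = 370/(382/197) - 465/34*(-1/260824) = 370*(197/382) + 465/8868016 = 36445/191 + 465/8868016 = 323194931935/1693791056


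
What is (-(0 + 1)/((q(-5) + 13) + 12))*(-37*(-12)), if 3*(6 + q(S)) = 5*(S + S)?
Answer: -1332/7 ≈ -190.29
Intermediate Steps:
q(S) = -6 + 10*S/3 (q(S) = -6 + (5*(S + S))/3 = -6 + (5*(2*S))/3 = -6 + (10*S)/3 = -6 + 10*S/3)
(-(0 + 1)/((q(-5) + 13) + 12))*(-37*(-12)) = (-(0 + 1)/(((-6 + (10/3)*(-5)) + 13) + 12))*(-37*(-12)) = -1/(((-6 - 50/3) + 13) + 12)*444 = -1/((-68/3 + 13) + 12)*444 = -1/(-29/3 + 12)*444 = -1/7/3*444 = -3/7*444 = -1332/7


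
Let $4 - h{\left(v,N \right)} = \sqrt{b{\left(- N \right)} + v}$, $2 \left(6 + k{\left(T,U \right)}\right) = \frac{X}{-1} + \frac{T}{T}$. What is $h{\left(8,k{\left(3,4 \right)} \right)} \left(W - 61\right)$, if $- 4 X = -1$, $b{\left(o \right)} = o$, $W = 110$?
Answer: $196 - \frac{49 \sqrt{218}}{4} \approx 15.131$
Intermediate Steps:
$X = \frac{1}{4}$ ($X = \left(- \frac{1}{4}\right) \left(-1\right) = \frac{1}{4} \approx 0.25$)
$k{\left(T,U \right)} = - \frac{45}{8}$ ($k{\left(T,U \right)} = -6 + \frac{\frac{1}{4 \left(-1\right)} + \frac{T}{T}}{2} = -6 + \frac{\frac{1}{4} \left(-1\right) + 1}{2} = -6 + \frac{- \frac{1}{4} + 1}{2} = -6 + \frac{1}{2} \cdot \frac{3}{4} = -6 + \frac{3}{8} = - \frac{45}{8}$)
$h{\left(v,N \right)} = 4 - \sqrt{v - N}$ ($h{\left(v,N \right)} = 4 - \sqrt{- N + v} = 4 - \sqrt{v - N}$)
$h{\left(8,k{\left(3,4 \right)} \right)} \left(W - 61\right) = \left(4 - \sqrt{8 - - \frac{45}{8}}\right) \left(110 - 61\right) = \left(4 - \sqrt{8 + \frac{45}{8}}\right) 49 = \left(4 - \sqrt{\frac{109}{8}}\right) 49 = \left(4 - \frac{\sqrt{218}}{4}\right) 49 = 196 - \frac{49 \sqrt{218}}{4}$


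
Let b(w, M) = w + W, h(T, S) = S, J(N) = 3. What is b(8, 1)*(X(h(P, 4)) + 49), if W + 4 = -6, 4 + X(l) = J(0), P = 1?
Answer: -96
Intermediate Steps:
X(l) = -1 (X(l) = -4 + 3 = -1)
W = -10 (W = -4 - 6 = -10)
b(w, M) = -10 + w (b(w, M) = w - 10 = -10 + w)
b(8, 1)*(X(h(P, 4)) + 49) = (-10 + 8)*(-1 + 49) = -2*48 = -96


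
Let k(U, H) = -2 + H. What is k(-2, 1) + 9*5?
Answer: 44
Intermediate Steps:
k(-2, 1) + 9*5 = (-2 + 1) + 9*5 = -1 + 45 = 44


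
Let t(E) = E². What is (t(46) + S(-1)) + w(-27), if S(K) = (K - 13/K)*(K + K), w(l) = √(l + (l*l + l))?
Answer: 2092 + 15*√3 ≈ 2118.0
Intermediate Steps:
w(l) = √(l² + 2*l) (w(l) = √(l + (l² + l)) = √(l + (l + l²)) = √(l² + 2*l))
S(K) = 2*K*(K - 13/K) (S(K) = (K - 13/K)*(2*K) = 2*K*(K - 13/K))
(t(46) + S(-1)) + w(-27) = (46² + (-26 + 2*(-1)²)) + √(-27*(2 - 27)) = (2116 + (-26 + 2*1)) + √(-27*(-25)) = (2116 + (-26 + 2)) + √675 = (2116 - 24) + 15*√3 = 2092 + 15*√3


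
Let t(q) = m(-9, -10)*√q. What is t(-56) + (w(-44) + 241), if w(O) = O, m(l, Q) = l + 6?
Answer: 197 - 6*I*√14 ≈ 197.0 - 22.45*I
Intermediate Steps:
m(l, Q) = 6 + l
t(q) = -3*√q (t(q) = (6 - 9)*√q = -3*√q)
t(-56) + (w(-44) + 241) = -6*I*√14 + (-44 + 241) = -6*I*√14 + 197 = 197 - 6*I*√14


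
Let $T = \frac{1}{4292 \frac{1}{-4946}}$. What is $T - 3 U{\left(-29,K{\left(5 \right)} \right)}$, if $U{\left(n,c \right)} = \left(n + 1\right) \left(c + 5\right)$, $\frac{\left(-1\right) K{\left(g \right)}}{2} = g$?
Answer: $- \frac{903793}{2146} \approx -421.15$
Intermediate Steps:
$K{\left(g \right)} = - 2 g$
$U{\left(n,c \right)} = \left(1 + n\right) \left(5 + c\right)$
$T = - \frac{2473}{2146}$ ($T = \frac{1}{4292 \left(- \frac{1}{4946}\right)} = \frac{1}{- \frac{2146}{2473}} = - \frac{2473}{2146} \approx -1.1524$)
$T - 3 U{\left(-29,K{\left(5 \right)} \right)} = - \frac{2473}{2146} - 3 \left(5 - 10 + 5 \left(-29\right) + \left(-2\right) 5 \left(-29\right)\right) = - \frac{2473}{2146} - 3 \left(5 - 10 - 145 - -290\right) = - \frac{2473}{2146} - 3 \left(5 - 10 - 145 + 290\right) = - \frac{2473}{2146} - 420 = - \frac{903793}{2146}$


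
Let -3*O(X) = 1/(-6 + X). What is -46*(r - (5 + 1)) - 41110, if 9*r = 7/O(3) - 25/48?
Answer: -8889121/216 ≈ -41153.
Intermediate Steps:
O(X) = -1/(3*(-6 + X))
r = 2999/432 (r = (7/((-1/(-18 + 3*3))) - 25/48)/9 = (7/((-1/(-18 + 9))) - 25*1/48)/9 = (7/((-1/(-9))) - 25/48)/9 = (7/((-1*(-⅑))) - 25/48)/9 = (7/(⅑) - 25/48)/9 = (7*9 - 25/48)/9 = (63 - 25/48)/9 = (⅑)*(2999/48) = 2999/432 ≈ 6.9421)
-46*(r - (5 + 1)) - 41110 = -46*(2999/432 - (5 + 1)) - 41110 = -46*(2999/432 - 1*6) - 41110 = -46*(2999/432 - 6) - 41110 = -46*407/432 - 41110 = -9361/216 - 41110 = -8889121/216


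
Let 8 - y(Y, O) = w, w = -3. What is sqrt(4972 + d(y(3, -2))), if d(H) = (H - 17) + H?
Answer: 3*sqrt(553) ≈ 70.548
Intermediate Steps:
y(Y, O) = 11 (y(Y, O) = 8 - 1*(-3) = 8 + 3 = 11)
d(H) = -17 + 2*H (d(H) = (-17 + H) + H = -17 + 2*H)
sqrt(4972 + d(y(3, -2))) = sqrt(4972 + (-17 + 2*11)) = sqrt(4972 + (-17 + 22)) = sqrt(4972 + 5) = sqrt(4977) = 3*sqrt(553)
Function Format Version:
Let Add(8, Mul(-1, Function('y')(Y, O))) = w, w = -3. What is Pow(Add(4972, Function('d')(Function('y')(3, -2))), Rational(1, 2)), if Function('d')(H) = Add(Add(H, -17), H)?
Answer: Mul(3, Pow(553, Rational(1, 2))) ≈ 70.548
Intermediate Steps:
Function('y')(Y, O) = 11 (Function('y')(Y, O) = Add(8, Mul(-1, -3)) = Add(8, 3) = 11)
Function('d')(H) = Add(-17, Mul(2, H)) (Function('d')(H) = Add(Add(-17, H), H) = Add(-17, Mul(2, H)))
Pow(Add(4972, Function('d')(Function('y')(3, -2))), Rational(1, 2)) = Pow(Add(4972, Add(-17, Mul(2, 11))), Rational(1, 2)) = Pow(Add(4972, Add(-17, 22)), Rational(1, 2)) = Pow(Add(4972, 5), Rational(1, 2)) = Pow(4977, Rational(1, 2)) = Mul(3, Pow(553, Rational(1, 2)))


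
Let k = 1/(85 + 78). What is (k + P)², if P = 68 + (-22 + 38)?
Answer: 187498249/26569 ≈ 7057.0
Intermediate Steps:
P = 84 (P = 68 + 16 = 84)
k = 1/163 ≈ 0.0061350
(k + P)² = (1/163 + 84)² = (13693/163)² = 187498249/26569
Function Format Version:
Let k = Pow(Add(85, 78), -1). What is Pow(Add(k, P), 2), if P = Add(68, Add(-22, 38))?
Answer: Rational(187498249, 26569) ≈ 7057.0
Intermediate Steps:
P = 84 (P = Add(68, 16) = 84)
k = Rational(1, 163) (k = Pow(163, -1) = Rational(1, 163) ≈ 0.0061350)
Pow(Add(k, P), 2) = Pow(Add(Rational(1, 163), 84), 2) = Pow(Rational(13693, 163), 2) = Rational(187498249, 26569)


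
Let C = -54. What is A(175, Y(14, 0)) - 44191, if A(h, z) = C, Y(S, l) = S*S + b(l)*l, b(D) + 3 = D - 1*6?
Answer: -44245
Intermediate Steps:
b(D) = -9 + D (b(D) = -3 + (D - 1*6) = -3 + (D - 6) = -3 + (-6 + D) = -9 + D)
Y(S, l) = S² + l*(-9 + l) (Y(S, l) = S*S + (-9 + l)*l = S² + l*(-9 + l))
A(h, z) = -54
A(175, Y(14, 0)) - 44191 = -54 - 44191 = -44245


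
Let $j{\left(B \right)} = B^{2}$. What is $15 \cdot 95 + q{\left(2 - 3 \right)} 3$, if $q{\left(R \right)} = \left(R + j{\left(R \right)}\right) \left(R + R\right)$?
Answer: $1425$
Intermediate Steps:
$q{\left(R \right)} = 2 R \left(R + R^{2}\right)$ ($q{\left(R \right)} = \left(R + R^{2}\right) \left(R + R\right) = \left(R + R^{2}\right) 2 R = 2 R \left(R + R^{2}\right)$)
$15 \cdot 95 + q{\left(2 - 3 \right)} 3 = 15 \cdot 95 + 2 \left(2 - 3\right)^{2} \left(1 + \left(2 - 3\right)\right) 3 = 1425 + 2 \left(2 - 3\right)^{2} \left(1 + \left(2 - 3\right)\right) 3 = 1425 + 2 \left(-1\right)^{2} \left(1 - 1\right) 3 = 1425 + 2 \cdot 1 \cdot 0 \cdot 3 = 1425 + 0 \cdot 3 = 1425 + 0 = 1425$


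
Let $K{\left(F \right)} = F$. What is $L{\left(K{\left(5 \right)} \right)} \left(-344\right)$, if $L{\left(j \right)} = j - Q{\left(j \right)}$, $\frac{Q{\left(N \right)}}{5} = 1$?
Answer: $0$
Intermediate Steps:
$Q{\left(N \right)} = 5$ ($Q{\left(N \right)} = 5 \cdot 1 = 5$)
$L{\left(j \right)} = -5 + j$ ($L{\left(j \right)} = j - 5 = -5 + j$)
$L{\left(K{\left(5 \right)} \right)} \left(-344\right) = \left(-5 + 5\right) \left(-344\right) = 0 \left(-344\right) = 0$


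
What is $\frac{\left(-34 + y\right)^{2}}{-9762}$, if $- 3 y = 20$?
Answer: $- \frac{7442}{43929} \approx -0.16941$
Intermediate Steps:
$y = - \frac{20}{3}$ ($y = \left(- \frac{1}{3}\right) 20 = - \frac{20}{3} \approx -6.6667$)
$\frac{\left(-34 + y\right)^{2}}{-9762} = \frac{\left(-34 - \frac{20}{3}\right)^{2}}{-9762} = \left(- \frac{122}{3}\right)^{2} \left(- \frac{1}{9762}\right) = \frac{14884}{9} \left(- \frac{1}{9762}\right) = - \frac{7442}{43929}$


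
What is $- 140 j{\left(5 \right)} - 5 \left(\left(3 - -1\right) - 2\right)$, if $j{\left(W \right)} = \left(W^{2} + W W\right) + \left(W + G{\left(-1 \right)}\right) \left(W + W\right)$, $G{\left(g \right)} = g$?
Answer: $-12610$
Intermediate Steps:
$j{\left(W \right)} = 2 W^{2} + 2 W \left(-1 + W\right)$ ($j{\left(W \right)} = \left(W^{2} + W W\right) + \left(W - 1\right) \left(W + W\right) = \left(W^{2} + W^{2}\right) + \left(-1 + W\right) 2 W = 2 W^{2} + 2 W \left(-1 + W\right)$)
$- 140 j{\left(5 \right)} - 5 \left(\left(3 - -1\right) - 2\right) = - 140 \cdot 2 \cdot 5 \left(-1 + 2 \cdot 5\right) - 5 \left(\left(3 - -1\right) - 2\right) = - 140 \cdot 2 \cdot 5 \left(-1 + 10\right) - 5 \left(\left(3 + 1\right) - 2\right) = - 140 \cdot 2 \cdot 5 \cdot 9 - 5 \left(4 - 2\right) = \left(-140\right) 90 - 10 = -12600 - 10 = -12610$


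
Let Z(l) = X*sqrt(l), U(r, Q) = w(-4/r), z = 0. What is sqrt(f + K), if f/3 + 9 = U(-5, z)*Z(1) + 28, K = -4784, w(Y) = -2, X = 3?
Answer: I*sqrt(4745) ≈ 68.884*I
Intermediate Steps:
U(r, Q) = -2
Z(l) = 3*sqrt(l)
f = 39 (f = -27 + 3*(-6*sqrt(1) + 28) = -27 + 3*(-6 + 28) = -27 + 3*22 = -27 + 66 = 39)
sqrt(f + K) = sqrt(39 - 4784) = sqrt(-4745) = I*sqrt(4745)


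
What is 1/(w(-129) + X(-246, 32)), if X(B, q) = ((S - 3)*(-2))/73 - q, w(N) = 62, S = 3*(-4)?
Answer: 73/2220 ≈ 0.032883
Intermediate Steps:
S = -12
X(B, q) = 30/73 - q (X(B, q) = ((-12 - 3)*(-2))/73 - q = -15*(-2)*(1/73) - q = 30*(1/73) - q = 30/73 - q)
1/(w(-129) + X(-246, 32)) = 1/(62 + (30/73 - 1*32)) = 1/(62 + (30/73 - 32)) = 1/(62 - 2306/73) = 1/(2220/73) = 73/2220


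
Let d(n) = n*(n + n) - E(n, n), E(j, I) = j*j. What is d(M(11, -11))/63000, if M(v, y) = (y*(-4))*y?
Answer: 29282/7875 ≈ 3.7183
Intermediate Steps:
M(v, y) = -4*y² (M(v, y) = (-4*y)*y = -4*y²)
E(j, I) = j²
d(n) = n² (d(n) = n*(n + n) - n² = n*(2*n) - n² = 2*n² - n² = n²)
d(M(11, -11))/63000 = (-4*(-11)²)²/63000 = (-4*121)²*(1/63000) = (-484)²*(1/63000) = 234256*(1/63000) = 29282/7875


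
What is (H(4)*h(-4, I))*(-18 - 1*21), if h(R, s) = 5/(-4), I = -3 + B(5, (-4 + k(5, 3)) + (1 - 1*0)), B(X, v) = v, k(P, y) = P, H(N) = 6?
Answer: 585/2 ≈ 292.50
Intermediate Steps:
I = -1 (I = -3 + ((-4 + 5) + (1 - 1*0)) = -3 + (1 + (1 + 0)) = -3 + (1 + 1) = -3 + 2 = -1)
h(R, s) = -5/4 (h(R, s) = 5*(-¼) = -5/4)
(H(4)*h(-4, I))*(-18 - 1*21) = (6*(-5/4))*(-18 - 1*21) = -15*(-18 - 21)/2 = -15/2*(-39) = 585/2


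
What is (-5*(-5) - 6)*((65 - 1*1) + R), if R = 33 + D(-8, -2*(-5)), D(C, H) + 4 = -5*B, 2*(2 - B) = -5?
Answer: 2679/2 ≈ 1339.5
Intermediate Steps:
B = 9/2 (B = 2 - 1/2*(-5) = 2 + 5/2 = 9/2 ≈ 4.5000)
D(C, H) = -53/2 (D(C, H) = -4 - 5*9/2 = -4 - 45/2 = -53/2)
R = 13/2 (R = 33 - 53/2 = 13/2 ≈ 6.5000)
(-5*(-5) - 6)*((65 - 1*1) + R) = (-5*(-5) - 6)*((65 - 1*1) + 13/2) = (25 - 6)*((65 - 1) + 13/2) = 19*(64 + 13/2) = 19*(141/2) = 2679/2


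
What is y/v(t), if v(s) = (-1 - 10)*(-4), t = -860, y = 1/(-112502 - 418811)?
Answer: -1/23377772 ≈ -4.2776e-8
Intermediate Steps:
y = -1/531313 (y = 1/(-531313) = -1/531313 ≈ -1.8821e-6)
v(s) = 44 (v(s) = -11*(-4) = 44)
y/v(t) = -1/531313/44 = -1/531313*1/44 = -1/23377772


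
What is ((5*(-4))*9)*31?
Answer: -5580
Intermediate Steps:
((5*(-4))*9)*31 = -20*9*31 = -180*31 = -5580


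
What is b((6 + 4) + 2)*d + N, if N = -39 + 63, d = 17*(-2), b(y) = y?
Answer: -384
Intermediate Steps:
d = -34
N = 24
b((6 + 4) + 2)*d + N = ((6 + 4) + 2)*(-34) + 24 = (10 + 2)*(-34) + 24 = 12*(-34) + 24 = -408 + 24 = -384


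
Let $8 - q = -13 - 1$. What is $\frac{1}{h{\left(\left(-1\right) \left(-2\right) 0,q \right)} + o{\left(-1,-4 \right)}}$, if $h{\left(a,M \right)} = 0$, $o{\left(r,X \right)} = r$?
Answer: $-1$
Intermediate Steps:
$q = 22$ ($q = 8 - \left(-13 - 1\right) = 8 - -14 = 8 + 14 = 22$)
$\frac{1}{h{\left(\left(-1\right) \left(-2\right) 0,q \right)} + o{\left(-1,-4 \right)}} = \frac{1}{0 - 1} = \frac{1}{-1} = -1$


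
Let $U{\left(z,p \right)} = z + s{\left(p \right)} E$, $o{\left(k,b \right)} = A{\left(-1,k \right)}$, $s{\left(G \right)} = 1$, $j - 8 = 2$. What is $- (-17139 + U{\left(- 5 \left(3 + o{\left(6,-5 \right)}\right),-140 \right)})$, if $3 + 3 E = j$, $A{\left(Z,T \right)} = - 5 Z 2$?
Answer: $\frac{51605}{3} \approx 17202.0$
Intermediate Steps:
$j = 10$ ($j = 8 + 2 = 10$)
$A{\left(Z,T \right)} = - 10 Z$
$o{\left(k,b \right)} = 10$ ($o{\left(k,b \right)} = \left(-10\right) \left(-1\right) = 10$)
$E = \frac{7}{3}$ ($E = -1 + \frac{1}{3} \cdot 10 = -1 + \frac{10}{3} = \frac{7}{3} \approx 2.3333$)
$U{\left(z,p \right)} = \frac{7}{3} + z$ ($U{\left(z,p \right)} = z + 1 \cdot \frac{7}{3} = z + \frac{7}{3} = \frac{7}{3} + z$)
$- (-17139 + U{\left(- 5 \left(3 + o{\left(6,-5 \right)}\right),-140 \right)}) = - (-17139 + \left(\frac{7}{3} - 5 \left(3 + 10\right)\right)) = - (-17139 + \left(\frac{7}{3} - 65\right)) = - (-17139 - \frac{188}{3}) = \left(-1\right) \left(- \frac{51605}{3}\right) = \frac{51605}{3}$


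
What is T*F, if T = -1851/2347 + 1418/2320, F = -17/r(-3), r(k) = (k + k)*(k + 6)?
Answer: -8213329/49005360 ≈ -0.16760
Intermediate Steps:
r(k) = 2*k*(6 + k) (r(k) = (2*k)*(6 + k) = 2*k*(6 + k))
F = 17/18 (F = -17*(-1/(6*(6 - 3))) = -17/(2*(-3)*3) = -17/(-18) = -17*(-1/18) = 17/18 ≈ 0.94444)
T = -483137/2722520 (T = -1851*1/2347 + 1418*(1/2320) = -1851/2347 + 709/1160 = -483137/2722520 ≈ -0.17746)
T*F = -483137/2722520*17/18 = -8213329/49005360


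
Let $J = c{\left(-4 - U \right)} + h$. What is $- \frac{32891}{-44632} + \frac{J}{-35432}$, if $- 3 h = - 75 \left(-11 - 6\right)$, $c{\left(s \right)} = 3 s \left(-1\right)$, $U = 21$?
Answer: $\frac{147626889}{197675128} \approx 0.74682$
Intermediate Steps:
$c{\left(s \right)} = - 3 s$
$h = -425$ ($h = - \frac{\left(-75\right) \left(-11 - 6\right)}{3} = - \frac{\left(-75\right) \left(-17\right)}{3} = \left(- \frac{1}{3}\right) 1275 = -425$)
$J = -350$ ($J = - 3 \left(-4 - 21\right) - 425 = \left(-3\right) \left(-25\right) - 425 = 75 - 425 = -350$)
$- \frac{32891}{-44632} + \frac{J}{-35432} = - \frac{32891}{-44632} - \frac{350}{-35432} = \left(-32891\right) \left(- \frac{1}{44632}\right) - - \frac{175}{17716} = \frac{32891}{44632} + \frac{175}{17716} = \frac{147626889}{197675128}$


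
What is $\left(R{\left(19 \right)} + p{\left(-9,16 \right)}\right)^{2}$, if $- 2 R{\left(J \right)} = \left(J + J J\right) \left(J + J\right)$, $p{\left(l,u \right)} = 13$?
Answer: $51940849$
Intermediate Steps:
$R{\left(J \right)} = - J \left(J + J^{2}\right)$ ($R{\left(J \right)} = - \frac{\left(J + J J\right) \left(J + J\right)}{2} = - \frac{\left(J + J^{2}\right) 2 J}{2} = - \frac{2 J \left(J + J^{2}\right)}{2} = - J \left(J + J^{2}\right)$)
$\left(R{\left(19 \right)} + p{\left(-9,16 \right)}\right)^{2} = \left(19^{2} \left(-1 - 19\right) + 13\right)^{2} = \left(361 \left(-1 - 19\right) + 13\right)^{2} = \left(361 \left(-20\right) + 13\right)^{2} = \left(-7220 + 13\right)^{2} = \left(-7207\right)^{2} = 51940849$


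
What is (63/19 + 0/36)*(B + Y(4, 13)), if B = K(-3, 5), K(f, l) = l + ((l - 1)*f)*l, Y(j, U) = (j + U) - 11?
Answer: -3087/19 ≈ -162.47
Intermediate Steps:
Y(j, U) = -11 + U + j (Y(j, U) = (U + j) - 11 = -11 + U + j)
K(f, l) = l + f*l*(-1 + l) (K(f, l) = l + ((-1 + l)*f)*l = l + (f*(-1 + l))*l = l + f*l*(-1 + l))
B = -55 (B = 5*(1 - 1*(-3) - 3*5) = 5*(1 + 3 - 15) = 5*(-11) = -55)
(63/19 + 0/36)*(B + Y(4, 13)) = (63/19 + 0/36)*(-55 + (-11 + 13 + 4)) = (63*(1/19) + 0*(1/36))*(-55 + 6) = (63/19 + 0)*(-49) = (63/19)*(-49) = -3087/19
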